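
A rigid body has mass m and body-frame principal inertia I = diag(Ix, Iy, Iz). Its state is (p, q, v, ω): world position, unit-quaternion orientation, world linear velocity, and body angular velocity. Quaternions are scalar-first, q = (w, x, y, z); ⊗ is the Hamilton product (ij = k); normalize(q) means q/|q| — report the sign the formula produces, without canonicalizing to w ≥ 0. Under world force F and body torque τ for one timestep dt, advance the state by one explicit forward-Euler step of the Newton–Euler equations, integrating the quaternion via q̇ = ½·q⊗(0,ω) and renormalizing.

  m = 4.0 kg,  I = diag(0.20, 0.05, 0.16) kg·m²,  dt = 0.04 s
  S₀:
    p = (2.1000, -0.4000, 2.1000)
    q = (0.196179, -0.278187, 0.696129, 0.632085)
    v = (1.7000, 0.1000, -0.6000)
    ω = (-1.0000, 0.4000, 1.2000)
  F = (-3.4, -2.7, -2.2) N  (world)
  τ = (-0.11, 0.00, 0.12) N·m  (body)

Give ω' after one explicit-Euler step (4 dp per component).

gyro term ω×Iω = (0.0528, -0.0480, 0.0600)
(τ − ω×Iω)/I = (-0.8140, 0.9600, 0.3750)
ω' = ω + α·dt = (-1.0326, 0.4384, 1.2150)

ω' = (-1.0326, 0.4384, 1.2150)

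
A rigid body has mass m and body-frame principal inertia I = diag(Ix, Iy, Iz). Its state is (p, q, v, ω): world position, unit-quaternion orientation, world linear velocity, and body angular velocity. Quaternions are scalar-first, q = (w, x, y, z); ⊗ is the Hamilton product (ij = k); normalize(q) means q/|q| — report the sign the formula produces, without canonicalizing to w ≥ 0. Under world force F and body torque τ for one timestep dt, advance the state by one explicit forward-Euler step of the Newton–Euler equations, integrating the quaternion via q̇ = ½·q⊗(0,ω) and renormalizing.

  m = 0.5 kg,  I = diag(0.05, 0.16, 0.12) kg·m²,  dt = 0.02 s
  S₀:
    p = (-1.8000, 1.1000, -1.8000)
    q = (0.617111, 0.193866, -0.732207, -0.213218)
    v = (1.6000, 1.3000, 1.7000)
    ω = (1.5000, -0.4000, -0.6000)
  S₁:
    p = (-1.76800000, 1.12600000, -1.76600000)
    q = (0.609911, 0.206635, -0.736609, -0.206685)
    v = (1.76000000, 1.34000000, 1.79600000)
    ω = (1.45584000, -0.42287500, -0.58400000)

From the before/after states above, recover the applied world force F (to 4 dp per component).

Δv = v₁−v₀ = (0.16000000, 0.04000000, 0.09600000)
m·(v₁−v₀)/dt = (4.0000, 1.0000, 2.4000)

F = (4.0000, 1.0000, 2.4000)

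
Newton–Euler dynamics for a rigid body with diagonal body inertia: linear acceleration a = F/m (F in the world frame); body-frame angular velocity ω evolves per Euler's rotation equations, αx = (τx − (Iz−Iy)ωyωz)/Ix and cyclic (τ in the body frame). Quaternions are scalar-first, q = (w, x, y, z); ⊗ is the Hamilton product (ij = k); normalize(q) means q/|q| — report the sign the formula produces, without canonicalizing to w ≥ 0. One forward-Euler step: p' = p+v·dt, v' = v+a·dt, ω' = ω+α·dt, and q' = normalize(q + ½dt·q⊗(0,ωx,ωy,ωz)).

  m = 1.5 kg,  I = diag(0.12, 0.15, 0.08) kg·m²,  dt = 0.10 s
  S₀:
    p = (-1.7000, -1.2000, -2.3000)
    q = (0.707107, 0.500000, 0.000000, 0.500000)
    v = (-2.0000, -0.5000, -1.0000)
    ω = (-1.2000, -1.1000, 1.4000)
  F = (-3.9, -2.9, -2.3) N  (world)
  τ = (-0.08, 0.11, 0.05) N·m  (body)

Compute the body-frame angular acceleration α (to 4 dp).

α = (-1.5650, 1.1813, 0.1300)

precession coupling ω×(Iω) = (0.1078, -0.0672, 0.0396)
(τ − ω×Iω)/I = (-1.5650, 1.1813, 0.1300)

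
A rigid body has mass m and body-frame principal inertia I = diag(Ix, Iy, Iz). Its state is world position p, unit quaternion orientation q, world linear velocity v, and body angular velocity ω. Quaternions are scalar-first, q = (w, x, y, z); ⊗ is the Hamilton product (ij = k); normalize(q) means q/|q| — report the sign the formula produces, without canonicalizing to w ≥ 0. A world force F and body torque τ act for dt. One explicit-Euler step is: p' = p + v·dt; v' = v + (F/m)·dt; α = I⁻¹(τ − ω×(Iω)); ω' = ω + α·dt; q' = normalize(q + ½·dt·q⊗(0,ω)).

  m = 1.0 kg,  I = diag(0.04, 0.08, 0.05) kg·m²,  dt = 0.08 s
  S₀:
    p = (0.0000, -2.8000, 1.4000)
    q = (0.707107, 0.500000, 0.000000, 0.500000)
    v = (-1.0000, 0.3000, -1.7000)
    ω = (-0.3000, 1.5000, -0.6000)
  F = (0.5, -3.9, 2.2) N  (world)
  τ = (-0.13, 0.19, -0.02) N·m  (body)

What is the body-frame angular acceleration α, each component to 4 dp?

ω×(Iω) gyroscopic = (0.0270, -0.0018, -0.0180)
angular accel α = (-3.9250, 2.3975, -0.0400)

α = (-3.9250, 2.3975, -0.0400)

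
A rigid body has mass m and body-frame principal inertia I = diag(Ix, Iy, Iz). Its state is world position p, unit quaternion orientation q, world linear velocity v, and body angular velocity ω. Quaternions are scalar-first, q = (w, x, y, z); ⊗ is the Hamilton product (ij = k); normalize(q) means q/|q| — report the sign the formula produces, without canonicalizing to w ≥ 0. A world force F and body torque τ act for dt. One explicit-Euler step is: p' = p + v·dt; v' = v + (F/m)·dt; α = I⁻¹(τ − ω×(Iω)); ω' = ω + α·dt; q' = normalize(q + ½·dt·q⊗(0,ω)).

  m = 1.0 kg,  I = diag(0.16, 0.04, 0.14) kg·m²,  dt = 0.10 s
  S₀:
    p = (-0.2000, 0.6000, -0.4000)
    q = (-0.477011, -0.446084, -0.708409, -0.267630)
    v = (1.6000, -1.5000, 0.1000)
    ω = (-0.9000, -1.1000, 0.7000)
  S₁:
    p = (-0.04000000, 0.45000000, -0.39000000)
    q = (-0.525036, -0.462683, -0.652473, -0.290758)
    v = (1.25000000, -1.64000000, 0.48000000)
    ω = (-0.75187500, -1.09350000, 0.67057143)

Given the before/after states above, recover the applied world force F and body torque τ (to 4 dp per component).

v₁ − v₀ = (-0.35000000, -0.14000000, 0.38000000)
m·(v₁−v₀)/dt = (-3.5000, -1.4000, 3.8000)
Δω = ω₁−ω₀ = (0.14812500, 0.00650000, -0.02942857)
τ = I·(Δω/dt) + ω₀×(Iω₀) = (0.1600, -0.0100, -0.1600)

F = (-3.5000, -1.4000, 3.8000)
τ = (0.1600, -0.0100, -0.1600)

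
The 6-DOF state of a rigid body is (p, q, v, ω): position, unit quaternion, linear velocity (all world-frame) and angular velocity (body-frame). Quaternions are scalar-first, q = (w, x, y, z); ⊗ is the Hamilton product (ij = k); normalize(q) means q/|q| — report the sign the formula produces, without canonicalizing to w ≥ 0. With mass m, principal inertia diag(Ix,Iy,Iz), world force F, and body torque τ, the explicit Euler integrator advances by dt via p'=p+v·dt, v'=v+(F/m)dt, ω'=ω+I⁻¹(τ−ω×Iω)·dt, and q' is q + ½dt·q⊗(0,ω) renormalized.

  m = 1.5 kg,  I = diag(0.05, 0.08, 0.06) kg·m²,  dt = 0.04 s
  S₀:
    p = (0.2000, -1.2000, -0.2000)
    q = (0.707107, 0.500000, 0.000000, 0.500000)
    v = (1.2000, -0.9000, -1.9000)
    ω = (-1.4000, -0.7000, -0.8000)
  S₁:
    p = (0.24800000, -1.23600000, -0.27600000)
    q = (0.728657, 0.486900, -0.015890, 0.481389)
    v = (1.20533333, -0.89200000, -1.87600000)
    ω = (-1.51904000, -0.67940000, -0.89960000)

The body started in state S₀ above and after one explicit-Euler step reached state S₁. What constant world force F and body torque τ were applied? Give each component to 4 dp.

Δω = ω₁−ω₀ = (-0.11904000, 0.02060000, -0.09960000)
τ = I·(Δω/dt) + ω₀×(Iω₀) = (-0.1600, 0.0300, -0.1200)
v₁ − v₀ = (0.00533333, 0.00800000, 0.02400000)
applied force F = (0.2000, 0.3000, 0.9000)

F = (0.2000, 0.3000, 0.9000)
τ = (-0.1600, 0.0300, -0.1200)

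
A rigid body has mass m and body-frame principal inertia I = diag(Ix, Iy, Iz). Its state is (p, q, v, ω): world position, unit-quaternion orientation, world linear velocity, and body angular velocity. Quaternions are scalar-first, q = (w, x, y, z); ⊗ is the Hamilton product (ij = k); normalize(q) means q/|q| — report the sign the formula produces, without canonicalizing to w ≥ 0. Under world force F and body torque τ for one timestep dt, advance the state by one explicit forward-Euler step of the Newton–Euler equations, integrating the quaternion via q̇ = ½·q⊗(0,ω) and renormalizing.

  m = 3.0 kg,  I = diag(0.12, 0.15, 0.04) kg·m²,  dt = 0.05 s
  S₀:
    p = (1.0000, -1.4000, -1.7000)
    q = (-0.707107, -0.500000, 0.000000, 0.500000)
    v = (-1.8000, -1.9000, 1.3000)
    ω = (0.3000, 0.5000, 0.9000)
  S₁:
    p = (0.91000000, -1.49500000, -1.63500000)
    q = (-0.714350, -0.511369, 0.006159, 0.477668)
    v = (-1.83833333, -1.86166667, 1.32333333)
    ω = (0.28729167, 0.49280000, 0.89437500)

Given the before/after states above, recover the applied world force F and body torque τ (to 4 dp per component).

Δω = ω₁−ω₀ = (-0.01270833, -0.00720000, -0.00562500)
gyro term ω₀×Iω₀ = (-0.0495, 0.0216, 0.0045)
applied torque τ = (-0.0800, 0.0000, 0.0000)
velocity change Δv = (-0.03833333, 0.03833333, 0.02333333)
F = m·Δv/dt = (-2.3000, 2.3000, 1.4000)

F = (-2.3000, 2.3000, 1.4000)
τ = (-0.0800, 0.0000, 0.0000)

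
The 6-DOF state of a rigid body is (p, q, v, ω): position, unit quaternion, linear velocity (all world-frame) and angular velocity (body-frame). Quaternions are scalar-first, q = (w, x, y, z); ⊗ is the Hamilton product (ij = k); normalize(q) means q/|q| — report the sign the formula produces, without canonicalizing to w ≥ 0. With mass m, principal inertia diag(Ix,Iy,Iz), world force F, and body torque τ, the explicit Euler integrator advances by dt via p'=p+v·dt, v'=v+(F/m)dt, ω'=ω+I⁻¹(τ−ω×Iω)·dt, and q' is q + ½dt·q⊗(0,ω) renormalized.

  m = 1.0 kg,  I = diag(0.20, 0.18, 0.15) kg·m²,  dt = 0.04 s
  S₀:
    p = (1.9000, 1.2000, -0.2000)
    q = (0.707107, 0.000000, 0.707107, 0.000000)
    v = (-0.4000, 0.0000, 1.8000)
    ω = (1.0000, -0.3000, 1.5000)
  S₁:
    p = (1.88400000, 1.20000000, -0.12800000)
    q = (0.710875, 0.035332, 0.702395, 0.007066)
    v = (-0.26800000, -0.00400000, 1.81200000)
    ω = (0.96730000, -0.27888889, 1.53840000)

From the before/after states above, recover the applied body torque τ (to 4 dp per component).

τ = (-0.1500, 0.1700, 0.1500)

Δω = ω₁−ω₀ = (-0.03270000, 0.02111111, 0.03840000)
gyro term ω₀×Iω₀ = (0.0135, 0.0750, 0.0060)
applied torque τ = (-0.1500, 0.1700, 0.1500)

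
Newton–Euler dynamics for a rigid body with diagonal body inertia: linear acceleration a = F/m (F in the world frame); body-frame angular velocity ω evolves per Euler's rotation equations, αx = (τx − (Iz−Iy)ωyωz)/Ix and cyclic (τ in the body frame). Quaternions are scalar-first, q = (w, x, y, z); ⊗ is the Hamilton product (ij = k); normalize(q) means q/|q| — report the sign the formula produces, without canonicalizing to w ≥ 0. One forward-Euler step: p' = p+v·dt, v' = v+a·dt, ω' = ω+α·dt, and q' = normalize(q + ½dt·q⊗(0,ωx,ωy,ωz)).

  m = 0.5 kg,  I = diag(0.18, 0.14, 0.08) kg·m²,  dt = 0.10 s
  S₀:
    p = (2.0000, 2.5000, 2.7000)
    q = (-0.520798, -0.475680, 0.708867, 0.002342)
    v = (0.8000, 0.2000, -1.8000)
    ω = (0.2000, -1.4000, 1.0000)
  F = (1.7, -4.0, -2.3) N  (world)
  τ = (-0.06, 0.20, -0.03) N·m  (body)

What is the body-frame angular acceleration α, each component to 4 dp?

α = (-0.8000, 1.2857, -0.5150)

precession coupling ω×(Iω) = (0.0840, 0.0200, 0.0112)
angular accel α = (-0.8000, 1.2857, -0.5150)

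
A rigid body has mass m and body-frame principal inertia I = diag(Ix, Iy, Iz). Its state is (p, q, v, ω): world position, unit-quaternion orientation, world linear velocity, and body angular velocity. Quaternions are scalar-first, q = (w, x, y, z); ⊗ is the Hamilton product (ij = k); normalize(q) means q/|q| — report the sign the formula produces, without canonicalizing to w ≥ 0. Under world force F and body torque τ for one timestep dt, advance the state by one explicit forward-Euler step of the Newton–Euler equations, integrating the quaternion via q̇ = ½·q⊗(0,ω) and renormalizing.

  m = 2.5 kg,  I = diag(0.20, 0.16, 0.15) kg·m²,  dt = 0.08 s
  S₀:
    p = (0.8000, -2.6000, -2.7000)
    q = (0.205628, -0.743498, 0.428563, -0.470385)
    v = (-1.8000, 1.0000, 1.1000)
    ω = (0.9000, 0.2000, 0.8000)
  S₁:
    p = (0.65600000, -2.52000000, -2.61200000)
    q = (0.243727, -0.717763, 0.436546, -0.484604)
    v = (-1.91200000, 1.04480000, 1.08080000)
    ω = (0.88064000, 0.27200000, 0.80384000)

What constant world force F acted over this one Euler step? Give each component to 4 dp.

v₁ − v₀ = (-0.11200000, 0.04480000, -0.01920000)
applied force F = (-3.5000, 1.4000, -0.6000)

F = (-3.5000, 1.4000, -0.6000)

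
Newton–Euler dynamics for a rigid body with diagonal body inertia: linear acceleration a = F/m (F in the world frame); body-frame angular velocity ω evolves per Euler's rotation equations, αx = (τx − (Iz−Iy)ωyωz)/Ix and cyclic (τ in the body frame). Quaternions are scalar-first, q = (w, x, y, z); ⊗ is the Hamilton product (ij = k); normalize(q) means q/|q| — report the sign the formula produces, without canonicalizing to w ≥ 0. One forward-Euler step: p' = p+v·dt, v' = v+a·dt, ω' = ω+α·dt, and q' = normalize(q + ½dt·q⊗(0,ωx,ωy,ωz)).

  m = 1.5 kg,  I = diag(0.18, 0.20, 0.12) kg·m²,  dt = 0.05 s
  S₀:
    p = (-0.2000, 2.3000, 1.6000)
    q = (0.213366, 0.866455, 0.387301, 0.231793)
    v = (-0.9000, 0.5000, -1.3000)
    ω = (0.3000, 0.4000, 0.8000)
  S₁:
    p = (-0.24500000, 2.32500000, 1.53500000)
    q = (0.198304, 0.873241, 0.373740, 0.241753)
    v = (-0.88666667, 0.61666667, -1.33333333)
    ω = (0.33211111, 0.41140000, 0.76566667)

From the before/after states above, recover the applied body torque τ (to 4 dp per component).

Δω = ω₁−ω₀ = (0.03211111, 0.01140000, -0.03433333)
τ = I·(Δω/dt) + ω₀×(Iω₀) = (0.0900, 0.0600, -0.0800)

τ = (0.0900, 0.0600, -0.0800)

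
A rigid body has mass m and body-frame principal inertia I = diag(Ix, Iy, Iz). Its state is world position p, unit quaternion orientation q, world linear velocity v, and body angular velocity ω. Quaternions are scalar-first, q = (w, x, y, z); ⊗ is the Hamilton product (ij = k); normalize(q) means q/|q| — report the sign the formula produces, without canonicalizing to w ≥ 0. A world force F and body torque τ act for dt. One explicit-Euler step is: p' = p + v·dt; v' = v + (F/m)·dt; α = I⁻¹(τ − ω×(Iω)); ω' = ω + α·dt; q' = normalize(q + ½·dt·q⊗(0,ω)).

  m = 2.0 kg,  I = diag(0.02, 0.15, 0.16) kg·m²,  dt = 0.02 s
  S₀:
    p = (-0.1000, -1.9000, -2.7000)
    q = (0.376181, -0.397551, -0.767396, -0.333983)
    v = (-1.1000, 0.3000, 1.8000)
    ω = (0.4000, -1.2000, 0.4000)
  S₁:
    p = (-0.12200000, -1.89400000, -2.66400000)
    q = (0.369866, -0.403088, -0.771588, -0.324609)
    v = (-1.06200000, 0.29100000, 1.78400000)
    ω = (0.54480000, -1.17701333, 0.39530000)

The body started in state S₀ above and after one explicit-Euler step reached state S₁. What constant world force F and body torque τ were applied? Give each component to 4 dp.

F = (3.8000, -0.9000, -1.6000)
τ = (0.1400, 0.1500, -0.1000)

Δω = ω₁−ω₀ = (0.14480000, 0.02298667, -0.00470000)
gyro term ω₀×Iω₀ = (-0.0048, -0.0224, -0.0624)
applied torque τ = (0.1400, 0.1500, -0.1000)
velocity change Δv = (0.03800000, -0.00900000, -0.01600000)
F = m·Δv/dt = (3.8000, -0.9000, -1.6000)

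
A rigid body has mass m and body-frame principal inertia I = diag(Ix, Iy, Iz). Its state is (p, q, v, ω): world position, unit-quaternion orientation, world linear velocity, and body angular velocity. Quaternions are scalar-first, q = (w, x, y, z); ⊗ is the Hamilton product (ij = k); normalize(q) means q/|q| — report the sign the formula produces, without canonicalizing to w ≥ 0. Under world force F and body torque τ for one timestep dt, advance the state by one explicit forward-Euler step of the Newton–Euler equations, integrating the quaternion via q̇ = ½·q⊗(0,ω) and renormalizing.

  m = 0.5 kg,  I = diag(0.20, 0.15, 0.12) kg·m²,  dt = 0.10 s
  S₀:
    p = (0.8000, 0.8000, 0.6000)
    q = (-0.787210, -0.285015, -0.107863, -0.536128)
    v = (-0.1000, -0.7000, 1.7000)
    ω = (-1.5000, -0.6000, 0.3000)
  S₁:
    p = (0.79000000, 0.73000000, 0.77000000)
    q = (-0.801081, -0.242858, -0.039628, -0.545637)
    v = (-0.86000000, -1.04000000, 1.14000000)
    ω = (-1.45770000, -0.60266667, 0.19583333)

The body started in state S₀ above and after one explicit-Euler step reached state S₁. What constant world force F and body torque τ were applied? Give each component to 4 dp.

F = (-3.8000, -1.7000, -2.8000)
τ = (0.0900, -0.0400, -0.1700)

velocity change Δv = (-0.76000000, -0.34000000, -0.56000000)
F = m·Δv/dt = (-3.8000, -1.7000, -2.8000)
Δω = ω₁−ω₀ = (0.04230000, -0.00266667, -0.10416667)
precession coupling = (0.0054, -0.0360, -0.0450)
I·α + gyro = (0.0900, -0.0400, -0.1700)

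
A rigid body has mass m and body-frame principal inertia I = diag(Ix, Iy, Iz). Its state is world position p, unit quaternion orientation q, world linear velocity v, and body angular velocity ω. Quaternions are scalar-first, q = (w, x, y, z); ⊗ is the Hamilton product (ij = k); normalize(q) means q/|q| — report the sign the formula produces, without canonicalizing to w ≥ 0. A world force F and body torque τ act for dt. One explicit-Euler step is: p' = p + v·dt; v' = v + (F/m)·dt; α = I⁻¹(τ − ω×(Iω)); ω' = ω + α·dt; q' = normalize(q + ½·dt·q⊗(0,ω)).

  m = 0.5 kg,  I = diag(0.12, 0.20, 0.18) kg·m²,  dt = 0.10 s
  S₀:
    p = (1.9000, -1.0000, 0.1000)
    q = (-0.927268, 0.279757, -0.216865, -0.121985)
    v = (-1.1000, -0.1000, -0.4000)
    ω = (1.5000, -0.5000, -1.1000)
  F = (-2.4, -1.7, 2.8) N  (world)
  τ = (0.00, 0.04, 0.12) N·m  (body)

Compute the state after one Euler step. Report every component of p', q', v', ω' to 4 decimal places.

precession coupling ω×(Iω) = (-0.0110, 0.0990, -0.0600)
angular accel α = (0.0917, -0.2950, 1.0000)
new body rate ω' = (1.5092, -0.5295, -1.0000)
2q̇ = q⊗(0,ω) = (-0.6622515, -1.2133430, 0.5883892, 1.2054138)
updated quaternion q' = (-0.9560, 0.2181, -0.1866, -0.0614)
p + v·dt = (1.7900, -1.0100, 0.0600)
new velocity v' = (-1.5800, -0.4400, 0.1600)

p' = (1.7900, -1.0100, 0.0600)
q' = (-0.9560, 0.2181, -0.1866, -0.0614)
v' = (-1.5800, -0.4400, 0.1600)
ω' = (1.5092, -0.5295, -1.0000)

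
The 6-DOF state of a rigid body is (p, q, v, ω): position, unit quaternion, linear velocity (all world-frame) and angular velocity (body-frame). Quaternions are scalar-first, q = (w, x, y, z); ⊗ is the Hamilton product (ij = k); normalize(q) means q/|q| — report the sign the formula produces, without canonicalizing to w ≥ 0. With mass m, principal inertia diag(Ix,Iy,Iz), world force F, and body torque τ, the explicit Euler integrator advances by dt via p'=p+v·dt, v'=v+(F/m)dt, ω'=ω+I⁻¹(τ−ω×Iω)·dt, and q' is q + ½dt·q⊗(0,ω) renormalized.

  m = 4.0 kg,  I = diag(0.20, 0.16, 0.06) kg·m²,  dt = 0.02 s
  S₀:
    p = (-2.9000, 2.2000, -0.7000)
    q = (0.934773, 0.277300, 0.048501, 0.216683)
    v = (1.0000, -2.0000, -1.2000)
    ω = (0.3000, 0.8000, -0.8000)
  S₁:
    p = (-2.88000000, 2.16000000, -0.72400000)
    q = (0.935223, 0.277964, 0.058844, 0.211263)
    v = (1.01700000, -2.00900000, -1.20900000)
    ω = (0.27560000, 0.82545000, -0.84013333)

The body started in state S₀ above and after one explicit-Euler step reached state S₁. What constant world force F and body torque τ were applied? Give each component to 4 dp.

F = (3.4000, -1.8000, -1.8000)
τ = (-0.1800, 0.1700, -0.1300)

v₁ − v₀ = (0.01700000, -0.00900000, -0.00900000)
m·(v₁−v₀)/dt = (3.4000, -1.8000, -1.8000)
ω₁ − ω₀ = (-0.02440000, 0.02545000, -0.04013333)
precession coupling = (0.0640, -0.0336, -0.0096)
τ = I·(Δω/dt) + ω₀×(Iω₀) = (-0.1800, 0.1700, -0.1300)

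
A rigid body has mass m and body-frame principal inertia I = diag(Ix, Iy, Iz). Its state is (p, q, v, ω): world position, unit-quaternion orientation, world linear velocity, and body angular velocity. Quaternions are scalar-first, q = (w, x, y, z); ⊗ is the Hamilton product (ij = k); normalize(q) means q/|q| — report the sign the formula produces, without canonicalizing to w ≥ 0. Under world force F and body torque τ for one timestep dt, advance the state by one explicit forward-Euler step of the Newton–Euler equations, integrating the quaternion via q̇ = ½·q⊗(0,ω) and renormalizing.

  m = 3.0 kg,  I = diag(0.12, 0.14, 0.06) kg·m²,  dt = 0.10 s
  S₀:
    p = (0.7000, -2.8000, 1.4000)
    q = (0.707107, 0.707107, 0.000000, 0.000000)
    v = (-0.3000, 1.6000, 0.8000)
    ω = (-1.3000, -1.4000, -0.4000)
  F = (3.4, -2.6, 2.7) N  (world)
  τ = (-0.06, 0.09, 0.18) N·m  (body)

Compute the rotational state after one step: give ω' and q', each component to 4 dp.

ω' = (-1.3127, -1.3580, -0.1607)
q' = (0.7495, 0.6580, -0.0352, -0.0633)

angular accel α = (-0.1267, 0.4200, 2.3933)
new body rate ω' = (-1.3127, -1.3580, -0.1607)
2q̇ = q⊗(0,ω) = (0.9192391, -0.9192391, -0.7071070, -1.2727926)
updated quaternion q' = (0.7495, 0.6580, -0.0352, -0.0633)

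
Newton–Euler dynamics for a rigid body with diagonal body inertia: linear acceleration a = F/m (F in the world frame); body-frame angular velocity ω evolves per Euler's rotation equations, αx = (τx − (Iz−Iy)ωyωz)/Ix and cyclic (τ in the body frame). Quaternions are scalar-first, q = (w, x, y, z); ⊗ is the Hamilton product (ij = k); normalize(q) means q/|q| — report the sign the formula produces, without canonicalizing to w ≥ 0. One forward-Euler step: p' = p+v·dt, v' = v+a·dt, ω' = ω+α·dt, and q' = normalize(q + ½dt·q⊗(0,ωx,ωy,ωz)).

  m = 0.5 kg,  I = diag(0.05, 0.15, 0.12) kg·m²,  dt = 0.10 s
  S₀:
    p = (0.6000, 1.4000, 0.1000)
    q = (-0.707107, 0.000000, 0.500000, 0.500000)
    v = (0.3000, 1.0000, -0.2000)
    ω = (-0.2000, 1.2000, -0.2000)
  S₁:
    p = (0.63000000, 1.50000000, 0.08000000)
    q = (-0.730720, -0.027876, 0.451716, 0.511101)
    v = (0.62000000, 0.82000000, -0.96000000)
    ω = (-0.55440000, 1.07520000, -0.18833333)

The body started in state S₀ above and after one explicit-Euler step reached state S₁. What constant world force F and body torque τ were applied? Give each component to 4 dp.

F = (1.6000, -0.9000, -3.8000)
τ = (-0.1700, -0.1900, -0.0100)

rate change Δω = (-0.35440000, -0.12480000, 0.01166667)
gyro term ω₀×Iω₀ = (0.0072, -0.0028, -0.0240)
applied torque τ = (-0.1700, -0.1900, -0.0100)
Δv = v₁−v₀ = (0.32000000, -0.18000000, -0.76000000)
applied force F = (1.6000, -0.9000, -3.8000)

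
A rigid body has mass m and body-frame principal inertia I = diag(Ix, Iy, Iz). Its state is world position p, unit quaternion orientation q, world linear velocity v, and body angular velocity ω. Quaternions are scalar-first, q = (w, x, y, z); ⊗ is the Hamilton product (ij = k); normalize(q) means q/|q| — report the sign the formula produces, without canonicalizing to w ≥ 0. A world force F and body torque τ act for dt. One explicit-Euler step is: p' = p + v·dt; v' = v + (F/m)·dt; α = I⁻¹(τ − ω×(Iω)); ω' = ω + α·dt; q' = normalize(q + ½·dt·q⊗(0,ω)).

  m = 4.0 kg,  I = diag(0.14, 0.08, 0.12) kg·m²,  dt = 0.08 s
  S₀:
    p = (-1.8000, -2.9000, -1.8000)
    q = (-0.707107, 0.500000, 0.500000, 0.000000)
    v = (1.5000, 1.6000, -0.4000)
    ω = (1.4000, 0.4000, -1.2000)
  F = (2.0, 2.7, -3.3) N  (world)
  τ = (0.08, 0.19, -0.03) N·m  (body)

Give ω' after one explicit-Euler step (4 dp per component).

ω' = (1.4567, 0.6236, -1.1976)

gyro term ω×Iω = (-0.0192, -0.0336, -0.0336)
angular accel α = (0.7086, 2.7950, 0.0300)
ω + α·dt = (1.4567, 0.6236, -1.1976)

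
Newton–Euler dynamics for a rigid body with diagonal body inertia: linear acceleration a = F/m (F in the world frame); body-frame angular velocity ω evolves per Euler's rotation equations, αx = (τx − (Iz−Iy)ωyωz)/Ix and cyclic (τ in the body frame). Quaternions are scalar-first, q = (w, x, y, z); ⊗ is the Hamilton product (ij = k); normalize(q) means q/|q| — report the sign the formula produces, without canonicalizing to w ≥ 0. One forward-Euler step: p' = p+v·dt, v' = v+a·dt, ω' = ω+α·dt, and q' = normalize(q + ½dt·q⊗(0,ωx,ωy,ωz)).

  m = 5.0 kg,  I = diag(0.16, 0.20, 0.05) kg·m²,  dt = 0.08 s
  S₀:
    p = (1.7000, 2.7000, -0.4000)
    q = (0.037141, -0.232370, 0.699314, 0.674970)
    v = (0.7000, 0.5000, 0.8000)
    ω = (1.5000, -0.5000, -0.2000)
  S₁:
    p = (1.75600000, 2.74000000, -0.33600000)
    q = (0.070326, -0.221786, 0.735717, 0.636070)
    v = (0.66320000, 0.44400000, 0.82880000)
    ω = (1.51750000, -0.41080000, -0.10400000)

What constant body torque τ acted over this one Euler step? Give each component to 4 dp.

τ = (0.0200, 0.1900, 0.0300)

ω₁ − ω₀ = (0.01750000, 0.08920000, 0.09600000)
precession coupling = (-0.0150, -0.0330, -0.0300)
applied torque τ = (0.0200, 0.1900, 0.0300)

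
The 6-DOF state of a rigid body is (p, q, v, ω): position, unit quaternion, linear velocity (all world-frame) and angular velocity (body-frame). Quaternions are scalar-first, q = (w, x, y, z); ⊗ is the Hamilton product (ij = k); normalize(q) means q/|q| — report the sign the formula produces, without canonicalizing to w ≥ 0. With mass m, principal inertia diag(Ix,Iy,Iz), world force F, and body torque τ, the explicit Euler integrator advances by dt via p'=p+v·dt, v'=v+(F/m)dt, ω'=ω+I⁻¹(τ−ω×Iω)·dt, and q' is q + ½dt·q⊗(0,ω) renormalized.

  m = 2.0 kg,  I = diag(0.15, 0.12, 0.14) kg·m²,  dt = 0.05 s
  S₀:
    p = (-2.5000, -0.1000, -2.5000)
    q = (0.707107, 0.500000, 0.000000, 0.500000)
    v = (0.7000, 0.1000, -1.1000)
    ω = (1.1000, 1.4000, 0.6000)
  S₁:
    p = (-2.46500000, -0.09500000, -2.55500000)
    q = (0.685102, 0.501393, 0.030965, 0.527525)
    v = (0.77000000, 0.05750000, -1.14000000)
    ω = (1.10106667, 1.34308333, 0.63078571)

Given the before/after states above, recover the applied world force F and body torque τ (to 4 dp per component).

ω₁ − ω₀ = (0.00106667, -0.05691667, 0.03078571)
ω₀×(Iω₀) = (0.0168, 0.0066, -0.0462)
τ = I·(Δω/dt) + ω₀×(Iω₀) = (0.0200, -0.1300, 0.0400)
velocity change Δv = (0.07000000, -0.04250000, -0.04000000)
m·(v₁−v₀)/dt = (2.8000, -1.7000, -1.6000)

F = (2.8000, -1.7000, -1.6000)
τ = (0.0200, -0.1300, 0.0400)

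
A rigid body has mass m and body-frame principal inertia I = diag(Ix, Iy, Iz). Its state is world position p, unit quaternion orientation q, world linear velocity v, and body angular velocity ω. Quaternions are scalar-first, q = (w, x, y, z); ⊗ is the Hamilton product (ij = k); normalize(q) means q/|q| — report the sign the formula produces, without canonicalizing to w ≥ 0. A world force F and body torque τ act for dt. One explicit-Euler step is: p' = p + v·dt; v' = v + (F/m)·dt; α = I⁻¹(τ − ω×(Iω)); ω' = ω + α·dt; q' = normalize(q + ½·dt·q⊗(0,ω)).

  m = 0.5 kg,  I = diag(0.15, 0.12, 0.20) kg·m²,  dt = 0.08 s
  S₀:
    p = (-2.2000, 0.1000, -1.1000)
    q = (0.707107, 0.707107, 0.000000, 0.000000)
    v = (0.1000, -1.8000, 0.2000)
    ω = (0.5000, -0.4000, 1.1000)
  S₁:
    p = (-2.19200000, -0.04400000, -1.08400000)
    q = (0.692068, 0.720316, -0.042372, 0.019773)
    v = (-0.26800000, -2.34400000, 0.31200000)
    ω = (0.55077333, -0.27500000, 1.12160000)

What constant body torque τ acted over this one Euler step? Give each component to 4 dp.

Δω = ω₁−ω₀ = (0.05077333, 0.12500000, 0.02160000)
I·α + gyro = (0.0600, 0.1600, 0.0600)

τ = (0.0600, 0.1600, 0.0600)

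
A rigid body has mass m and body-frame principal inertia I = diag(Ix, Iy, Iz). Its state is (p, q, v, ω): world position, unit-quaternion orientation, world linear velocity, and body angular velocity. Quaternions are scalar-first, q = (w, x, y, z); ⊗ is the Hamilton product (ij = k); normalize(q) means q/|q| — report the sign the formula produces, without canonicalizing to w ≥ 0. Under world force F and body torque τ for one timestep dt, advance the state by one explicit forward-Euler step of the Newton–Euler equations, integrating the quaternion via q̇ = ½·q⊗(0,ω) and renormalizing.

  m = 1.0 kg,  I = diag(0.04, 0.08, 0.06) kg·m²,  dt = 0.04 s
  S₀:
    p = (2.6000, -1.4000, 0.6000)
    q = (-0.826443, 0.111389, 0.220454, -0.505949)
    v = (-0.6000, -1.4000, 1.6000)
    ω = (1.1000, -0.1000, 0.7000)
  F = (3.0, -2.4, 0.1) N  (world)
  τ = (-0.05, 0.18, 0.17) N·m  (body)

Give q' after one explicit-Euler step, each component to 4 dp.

q' = (-0.8211, 0.0952, 0.2093, -0.5224)

Hamilton product q⊗(0,ω) = (0.2536818, -0.8053644, -0.5518719, -0.8321484)
q + ½dt·q⊗(0,ω), renormalized = (-0.8211, 0.0952, 0.2093, -0.5224)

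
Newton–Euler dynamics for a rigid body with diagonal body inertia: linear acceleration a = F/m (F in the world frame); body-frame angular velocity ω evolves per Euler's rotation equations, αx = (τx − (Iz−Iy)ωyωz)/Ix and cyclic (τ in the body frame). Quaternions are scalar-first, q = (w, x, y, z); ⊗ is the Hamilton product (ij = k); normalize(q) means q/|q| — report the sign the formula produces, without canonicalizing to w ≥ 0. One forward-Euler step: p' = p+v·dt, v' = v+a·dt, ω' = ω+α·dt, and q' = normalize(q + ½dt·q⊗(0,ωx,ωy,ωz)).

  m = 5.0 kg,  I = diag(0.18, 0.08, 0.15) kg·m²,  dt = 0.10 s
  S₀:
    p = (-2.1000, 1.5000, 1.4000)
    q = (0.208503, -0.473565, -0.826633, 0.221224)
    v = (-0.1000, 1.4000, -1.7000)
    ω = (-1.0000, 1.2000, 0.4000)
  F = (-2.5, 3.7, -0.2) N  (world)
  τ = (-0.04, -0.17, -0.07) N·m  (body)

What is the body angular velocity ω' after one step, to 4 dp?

ω' = (-1.0409, 1.0025, 0.2733)

(τ − ω×Iω)/I = (-0.4089, -1.9750, -1.2667)
ω' = ω + α·dt = (-1.0409, 1.0025, 0.2733)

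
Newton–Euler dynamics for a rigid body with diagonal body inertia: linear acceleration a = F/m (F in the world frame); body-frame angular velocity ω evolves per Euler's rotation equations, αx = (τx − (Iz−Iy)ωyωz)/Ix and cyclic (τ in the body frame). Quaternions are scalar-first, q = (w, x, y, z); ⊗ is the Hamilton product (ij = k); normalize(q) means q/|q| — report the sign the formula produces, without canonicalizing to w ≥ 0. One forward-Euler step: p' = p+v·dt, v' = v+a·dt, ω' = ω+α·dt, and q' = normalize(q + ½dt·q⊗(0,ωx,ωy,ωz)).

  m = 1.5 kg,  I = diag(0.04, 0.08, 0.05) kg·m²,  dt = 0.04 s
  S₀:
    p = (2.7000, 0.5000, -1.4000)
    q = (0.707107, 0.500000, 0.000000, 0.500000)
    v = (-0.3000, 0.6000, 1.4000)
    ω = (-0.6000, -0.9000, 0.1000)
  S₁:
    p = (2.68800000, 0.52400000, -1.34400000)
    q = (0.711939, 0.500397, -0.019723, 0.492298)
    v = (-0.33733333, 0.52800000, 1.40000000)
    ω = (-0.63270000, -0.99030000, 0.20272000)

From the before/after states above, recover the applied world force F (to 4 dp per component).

F = (-1.4000, -2.7000, 0.0000)

velocity change Δv = (-0.03733333, -0.07200000, 0.00000000)
F = m·Δv/dt = (-1.4000, -2.7000, 0.0000)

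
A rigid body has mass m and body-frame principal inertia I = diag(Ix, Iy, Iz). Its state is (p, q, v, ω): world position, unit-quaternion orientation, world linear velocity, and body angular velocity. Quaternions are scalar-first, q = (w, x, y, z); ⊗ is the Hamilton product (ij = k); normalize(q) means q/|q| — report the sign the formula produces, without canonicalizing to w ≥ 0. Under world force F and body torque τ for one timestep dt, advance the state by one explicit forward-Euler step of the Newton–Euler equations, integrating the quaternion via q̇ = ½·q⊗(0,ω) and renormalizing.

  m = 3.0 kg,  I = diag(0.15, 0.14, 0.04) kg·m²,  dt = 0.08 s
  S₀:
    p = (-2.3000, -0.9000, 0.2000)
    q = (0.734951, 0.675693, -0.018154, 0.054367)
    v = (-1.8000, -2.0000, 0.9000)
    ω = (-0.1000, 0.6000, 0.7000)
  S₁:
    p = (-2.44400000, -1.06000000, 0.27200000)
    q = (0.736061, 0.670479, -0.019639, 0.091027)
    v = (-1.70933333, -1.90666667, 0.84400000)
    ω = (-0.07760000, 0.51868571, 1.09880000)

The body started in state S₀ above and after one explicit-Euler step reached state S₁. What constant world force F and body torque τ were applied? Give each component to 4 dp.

F = (3.4000, 3.5000, -2.1000)
τ = (0.0000, -0.1500, 0.2000)

ω₁ − ω₀ = (0.02240000, -0.08131429, 0.39880000)
precession coupling = (-0.0420, -0.0077, 0.0006)
applied torque τ = (0.0000, -0.1500, 0.2000)
v₁ − v₀ = (0.09066667, 0.09333333, -0.05600000)
F = m·Δv/dt = (3.4000, 3.5000, -2.1000)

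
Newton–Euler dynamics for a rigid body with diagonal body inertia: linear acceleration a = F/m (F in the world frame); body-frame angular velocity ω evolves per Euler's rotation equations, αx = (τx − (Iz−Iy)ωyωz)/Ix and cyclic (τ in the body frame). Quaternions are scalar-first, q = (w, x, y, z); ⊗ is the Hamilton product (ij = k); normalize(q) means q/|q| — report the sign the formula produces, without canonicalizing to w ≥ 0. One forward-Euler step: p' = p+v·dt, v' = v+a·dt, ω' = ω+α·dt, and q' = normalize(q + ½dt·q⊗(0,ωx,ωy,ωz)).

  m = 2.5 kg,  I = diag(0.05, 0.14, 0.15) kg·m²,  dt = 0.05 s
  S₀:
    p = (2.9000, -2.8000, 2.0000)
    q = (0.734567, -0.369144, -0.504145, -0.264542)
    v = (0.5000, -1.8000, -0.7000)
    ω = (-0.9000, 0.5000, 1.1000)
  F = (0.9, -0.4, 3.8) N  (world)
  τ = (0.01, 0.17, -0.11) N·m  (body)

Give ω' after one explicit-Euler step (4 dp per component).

α = I⁻¹(τ − ω×Iω) = (0.0900, 0.5071, -0.4633)
ω + α·dt = (-0.8955, 0.5254, 1.0768)

ω' = (-0.8955, 0.5254, 1.0768)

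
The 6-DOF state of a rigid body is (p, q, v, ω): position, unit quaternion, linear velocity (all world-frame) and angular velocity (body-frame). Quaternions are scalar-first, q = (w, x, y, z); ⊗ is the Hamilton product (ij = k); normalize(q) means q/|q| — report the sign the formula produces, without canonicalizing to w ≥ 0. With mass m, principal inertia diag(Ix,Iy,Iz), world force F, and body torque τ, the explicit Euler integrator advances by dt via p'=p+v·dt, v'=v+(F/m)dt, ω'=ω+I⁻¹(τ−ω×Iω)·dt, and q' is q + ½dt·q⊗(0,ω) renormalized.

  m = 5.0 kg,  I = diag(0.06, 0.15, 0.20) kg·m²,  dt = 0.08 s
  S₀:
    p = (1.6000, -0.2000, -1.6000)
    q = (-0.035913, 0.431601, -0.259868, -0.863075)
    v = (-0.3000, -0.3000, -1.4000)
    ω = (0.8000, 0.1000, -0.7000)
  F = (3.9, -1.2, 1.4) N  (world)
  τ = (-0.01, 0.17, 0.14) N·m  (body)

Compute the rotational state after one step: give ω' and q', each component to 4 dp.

α = I⁻¹(τ − ω×Iω) = (-0.1083, 0.6107, 0.6640)
new body rate ω' = (0.7913, 0.1489, -0.6469)
2q̇ = q⊗(0,ω) = (-0.9234465, 0.2394847, -0.3919306, 0.2761936)
q + ½dt·q⊗(0,ω), renormalized = (-0.0728, 0.4408, -0.2753, -0.8513)

ω' = (0.7913, 0.1489, -0.6469)
q' = (-0.0728, 0.4408, -0.2753, -0.8513)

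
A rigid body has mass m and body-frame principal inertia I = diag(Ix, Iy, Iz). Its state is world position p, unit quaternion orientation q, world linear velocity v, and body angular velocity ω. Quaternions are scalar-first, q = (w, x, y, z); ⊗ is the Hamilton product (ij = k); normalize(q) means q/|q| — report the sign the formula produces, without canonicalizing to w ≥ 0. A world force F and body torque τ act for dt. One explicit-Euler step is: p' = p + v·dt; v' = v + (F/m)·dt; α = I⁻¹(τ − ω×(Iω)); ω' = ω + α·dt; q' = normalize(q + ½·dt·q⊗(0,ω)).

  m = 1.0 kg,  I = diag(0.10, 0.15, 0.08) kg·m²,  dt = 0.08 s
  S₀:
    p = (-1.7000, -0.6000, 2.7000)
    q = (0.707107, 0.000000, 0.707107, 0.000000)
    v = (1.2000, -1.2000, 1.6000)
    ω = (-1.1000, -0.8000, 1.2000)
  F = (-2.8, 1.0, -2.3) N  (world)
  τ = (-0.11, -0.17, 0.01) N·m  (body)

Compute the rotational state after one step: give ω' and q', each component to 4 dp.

(τ − ω×Iω)/I = (-1.7720, -0.9573, -0.4250)
new body rate ω' = (-1.2418, -0.8766, 1.1660)
Hamilton product q⊗(0,ω) = (0.5656856, 0.0707107, -0.5656856, 1.6263461)
updated quaternion q' = (0.7278, 0.0028, 0.6827, 0.0649)

ω' = (-1.2418, -0.8766, 1.1660)
q' = (0.7278, 0.0028, 0.6827, 0.0649)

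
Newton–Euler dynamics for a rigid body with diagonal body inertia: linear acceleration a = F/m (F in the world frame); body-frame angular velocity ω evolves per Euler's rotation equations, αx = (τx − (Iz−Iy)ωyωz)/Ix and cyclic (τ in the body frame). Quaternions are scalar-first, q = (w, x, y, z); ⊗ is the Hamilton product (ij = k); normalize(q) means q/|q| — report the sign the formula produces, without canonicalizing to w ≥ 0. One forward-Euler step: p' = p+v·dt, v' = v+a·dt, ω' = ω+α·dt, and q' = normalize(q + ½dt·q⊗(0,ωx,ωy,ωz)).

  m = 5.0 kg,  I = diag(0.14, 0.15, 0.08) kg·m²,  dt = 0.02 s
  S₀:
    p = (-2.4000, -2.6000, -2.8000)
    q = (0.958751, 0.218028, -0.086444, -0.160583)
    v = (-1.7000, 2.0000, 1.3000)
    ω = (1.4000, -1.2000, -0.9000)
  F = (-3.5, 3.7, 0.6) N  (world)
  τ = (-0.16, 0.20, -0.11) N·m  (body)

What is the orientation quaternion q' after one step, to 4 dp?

q⊗(0,ω) = (-0.5534967, 1.2273514, -1.1790922, -1.0034879)
q' = normalize(q + ½dt·q⊗(0,ω)) = (0.9530, 0.2303, -0.0982, -0.1706)

q' = (0.9530, 0.2303, -0.0982, -0.1706)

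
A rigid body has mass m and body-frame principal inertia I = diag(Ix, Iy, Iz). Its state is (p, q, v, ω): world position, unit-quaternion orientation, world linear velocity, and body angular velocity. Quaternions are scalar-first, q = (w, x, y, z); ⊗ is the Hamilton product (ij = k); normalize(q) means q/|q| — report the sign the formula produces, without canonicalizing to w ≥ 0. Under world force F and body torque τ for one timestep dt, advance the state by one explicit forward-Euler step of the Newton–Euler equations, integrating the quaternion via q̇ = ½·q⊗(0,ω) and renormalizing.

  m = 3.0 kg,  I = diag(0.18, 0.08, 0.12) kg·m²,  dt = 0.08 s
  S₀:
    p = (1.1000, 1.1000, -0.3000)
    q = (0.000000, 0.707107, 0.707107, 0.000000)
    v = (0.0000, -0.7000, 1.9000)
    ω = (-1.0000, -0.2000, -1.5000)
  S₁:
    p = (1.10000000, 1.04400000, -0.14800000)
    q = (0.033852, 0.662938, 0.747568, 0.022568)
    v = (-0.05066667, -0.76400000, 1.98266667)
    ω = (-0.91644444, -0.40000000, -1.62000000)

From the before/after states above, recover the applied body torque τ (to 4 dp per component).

τ = (0.2000, -0.1100, -0.2000)

rate change Δω = (0.08355556, -0.20000000, -0.12000000)
gyro term ω₀×Iω₀ = (0.0120, 0.0900, -0.0200)
applied torque τ = (0.2000, -0.1100, -0.2000)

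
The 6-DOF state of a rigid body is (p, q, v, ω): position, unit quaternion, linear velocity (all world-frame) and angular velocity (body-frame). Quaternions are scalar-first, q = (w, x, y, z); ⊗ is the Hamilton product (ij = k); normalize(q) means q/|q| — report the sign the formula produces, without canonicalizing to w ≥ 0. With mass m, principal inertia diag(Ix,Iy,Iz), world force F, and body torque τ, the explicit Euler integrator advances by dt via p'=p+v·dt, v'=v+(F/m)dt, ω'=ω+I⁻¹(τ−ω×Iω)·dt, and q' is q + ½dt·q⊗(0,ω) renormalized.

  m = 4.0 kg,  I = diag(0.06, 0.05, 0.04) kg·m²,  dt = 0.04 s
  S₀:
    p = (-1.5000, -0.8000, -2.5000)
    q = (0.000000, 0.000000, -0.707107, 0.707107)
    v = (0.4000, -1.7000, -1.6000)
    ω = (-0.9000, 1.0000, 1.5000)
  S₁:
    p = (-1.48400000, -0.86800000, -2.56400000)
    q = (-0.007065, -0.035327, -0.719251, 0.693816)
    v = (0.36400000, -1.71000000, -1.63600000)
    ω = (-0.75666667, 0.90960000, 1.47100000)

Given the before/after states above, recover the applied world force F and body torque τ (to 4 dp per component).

velocity change Δv = (-0.03600000, -0.01000000, -0.03600000)
m·(v₁−v₀)/dt = (-3.6000, -1.0000, -3.6000)
ω₁ − ω₀ = (0.14333333, -0.09040000, -0.02900000)
applied torque τ = (0.2000, -0.1400, -0.0200)

F = (-3.6000, -1.0000, -3.6000)
τ = (0.2000, -0.1400, -0.0200)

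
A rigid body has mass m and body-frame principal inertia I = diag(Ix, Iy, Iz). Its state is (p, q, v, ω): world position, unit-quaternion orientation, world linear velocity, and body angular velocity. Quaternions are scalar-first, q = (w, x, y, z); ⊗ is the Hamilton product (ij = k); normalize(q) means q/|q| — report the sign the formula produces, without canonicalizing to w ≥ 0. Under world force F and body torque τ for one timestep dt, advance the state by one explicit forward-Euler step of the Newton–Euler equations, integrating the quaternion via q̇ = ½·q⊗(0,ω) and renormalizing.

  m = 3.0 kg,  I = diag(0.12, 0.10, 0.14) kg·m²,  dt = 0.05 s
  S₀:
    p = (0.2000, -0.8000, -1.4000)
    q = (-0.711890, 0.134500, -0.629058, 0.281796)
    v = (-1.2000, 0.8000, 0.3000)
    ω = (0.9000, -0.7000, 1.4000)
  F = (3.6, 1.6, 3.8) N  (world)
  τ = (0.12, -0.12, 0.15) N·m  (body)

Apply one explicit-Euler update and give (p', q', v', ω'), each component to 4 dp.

angular accel α = (1.3267, -0.9480, 0.9814)
ω + α·dt = (0.9663, -0.7474, 1.4491)
q⊗(0,ω) = (-0.9559050, -1.3241250, 0.5636394, -0.5246438)
q + ½dt·q⊗(0,ω), renormalized = (-0.7350, 0.1013, -0.6143, 0.2684)
a = F/m = (1.2000, 0.5333, 1.2667)
p + v·dt = (0.1400, -0.7600, -1.3850)
v' = v + a·dt = (-1.1400, 0.8267, 0.3633)

p' = (0.1400, -0.7600, -1.3850)
q' = (-0.7350, 0.1013, -0.6143, 0.2684)
v' = (-1.1400, 0.8267, 0.3633)
ω' = (0.9663, -0.7474, 1.4491)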